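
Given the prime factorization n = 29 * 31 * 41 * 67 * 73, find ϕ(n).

φ(180277369) = 180277369 · (1 − 1/29) · (1 − 1/31) · (1 − 1/41) · (1 − 1/67) · (1 − 1/73)
       = 180277369 · 159667200/180277369 = 159667200.

159667200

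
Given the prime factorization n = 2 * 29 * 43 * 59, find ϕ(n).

φ(147146) = 147146 · (1 − 1/2) · (1 − 1/29) · (1 − 1/43) · (1 − 1/59)
       = 147146 · 68208/147146 = 68208.

68208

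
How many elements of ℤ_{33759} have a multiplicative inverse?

19800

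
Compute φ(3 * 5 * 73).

φ(1095) = 1095 · (1 − 1/3) · (1 − 1/5) · (1 − 1/73)
       = 1095 · 576/1095 = 576.

576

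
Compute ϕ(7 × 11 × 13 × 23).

15840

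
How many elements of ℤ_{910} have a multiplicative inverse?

288

910 = 2 · 5 · 7 · 13.
φ(2) = 2 − 1 = 1.
φ(5) = 5 − 1 = 4.
φ(7) = 7 − 1 = 6.
φ(13) = 13 − 1 = 12.
Since φ is multiplicative, φ(910) = 1 · 4 · 6 · 12 = 288.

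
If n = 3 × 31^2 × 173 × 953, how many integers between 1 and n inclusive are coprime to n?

304563840

φ(475317327) = 475317327 · (1 − 1/3) · (1 − 1/31) · (1 − 1/173) · (1 − 1/953)
       = 475317327 · 9824640/15332817 = 304563840.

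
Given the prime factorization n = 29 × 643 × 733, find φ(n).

13158432

φ(29) = 29 − 1 = 28.
φ(643) = 643 − 1 = 642.
φ(733) = 733 − 1 = 732.
Since φ is multiplicative, φ(13668251) = 28 · 642 · 732 = 13158432.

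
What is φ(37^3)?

φ(50653) = 50653 · (1 − 1/37)
       = 50653 · 36/37 = 49284.

49284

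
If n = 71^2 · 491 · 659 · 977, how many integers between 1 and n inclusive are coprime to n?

φ(71^2) = 71^1·(71−1) = 71·70 = 4970.
φ(491) = 491 − 1 = 490.
φ(659) = 659 − 1 = 658.
φ(977) = 977 − 1 = 976.
φ(1593595768433) = 4970 × 490 × 658 × 976 = 1563969142400.

1563969142400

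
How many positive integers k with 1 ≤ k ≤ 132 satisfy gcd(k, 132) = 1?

132 = 2^2 * 3 * 11.
φ(2^2) = 2^1·(2−1) = 2·1 = 2.
φ(3) = 3 − 1 = 2.
φ(11) = 11 − 1 = 10.
Multiply: 2 · 2 · 10 = 40.

40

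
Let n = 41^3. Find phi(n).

67240

φ(41^3) = 41^3 − 41^2 = 68921 − 1681 = 67240.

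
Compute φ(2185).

Factor 2185: 2185 = 5 · 19 · 23.
φ(2185) = 2185 · (1 − 1/5) · (1 − 1/19) · (1 − 1/23)
       = 2185 · 1584/2185 = 1584.

1584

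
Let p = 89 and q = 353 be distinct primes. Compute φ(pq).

For distinct primes, φ(pq) = (p−1)(q−1) = 88 × 352 = 30976.

30976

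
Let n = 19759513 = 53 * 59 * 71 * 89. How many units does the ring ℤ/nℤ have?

18578560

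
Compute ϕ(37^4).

1823508

φ(37^4) = 37^4 − 37^3 = 1874161 − 50653 = 1823508.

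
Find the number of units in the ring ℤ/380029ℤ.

316800

Factor 380029: 380029 = 13 · 23 · 31 · 41.
φ(13) = 13 − 1 = 12.
φ(23) = 23 − 1 = 22.
φ(31) = 31 − 1 = 30.
φ(41) = 41 − 1 = 40.
φ(380029) = 12 × 22 × 30 × 40 = 316800.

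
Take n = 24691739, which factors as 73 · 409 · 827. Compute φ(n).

φ(73) = 73 − 1 = 72.
φ(409) = 409 − 1 = 408.
φ(827) = 827 − 1 = 826.
φ(24691739) = 72 × 408 × 826 = 24264576.

24264576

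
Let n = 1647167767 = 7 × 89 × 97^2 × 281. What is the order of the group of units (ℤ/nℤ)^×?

φ(1647167767) = 1647167767 · (1 − 1/7) · (1 − 1/89) · (1 − 1/97) · (1 − 1/281)
       = 1647167767 · 14192640/16981111 = 1376686080.

1376686080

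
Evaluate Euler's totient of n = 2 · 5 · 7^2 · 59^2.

φ(1705690) = 1705690 · (1 − 1/2) · (1 − 1/5) · (1 − 1/7) · (1 − 1/59)
       = 1705690 · 1392/4130 = 574896.

574896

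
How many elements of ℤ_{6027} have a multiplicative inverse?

3360

Factor 6027: 6027 = 3 · 7^2 · 41.
φ(3) = 3 − 1 = 2.
φ(7^2) = 7^2 − 7^1 = 49 − 7 = 42.
φ(41) = 41 − 1 = 40.
Since φ is multiplicative, φ(6027) = 2 · 42 · 40 = 3360.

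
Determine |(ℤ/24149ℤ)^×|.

First factor: 24149 = 19 · 31 · 41.
φ(24149) = 24149 · (1 − 1/19) · (1 − 1/31) · (1 − 1/41)
       = 24149 · 21600/24149 = 21600.

21600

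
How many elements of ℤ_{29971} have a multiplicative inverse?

Prime factorization: 29971 = 17 · 41 · 43.
φ(29971) = 29971 · (1 − 1/17) · (1 − 1/41) · (1 − 1/43)
       = 29971 · 26880/29971 = 26880.

26880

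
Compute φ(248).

120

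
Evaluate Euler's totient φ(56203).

45360

Prime factorization: 56203 = 7^2 × 31 × 37.
φ(56203) = 56203 · (1 − 1/7) · (1 − 1/31) · (1 − 1/37)
       = 56203 · 6480/8029 = 45360.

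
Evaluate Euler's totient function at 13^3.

2028

φ(2197) = 2197 · (1 − 1/13)
       = 2197 · 12/13 = 2028.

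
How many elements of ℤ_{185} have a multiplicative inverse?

144

First factor: 185 = 5 · 37.
φ(5) = 5 − 1 = 4.
φ(37) = 37 − 1 = 36.
Multiply: 4 · 36 = 144.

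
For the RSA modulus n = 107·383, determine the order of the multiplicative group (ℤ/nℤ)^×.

40492

φ(107) = 107 − 1 = 106.
φ(383) = 383 − 1 = 382.
Since φ is multiplicative, φ(40981) = 106 · 382 = 40492.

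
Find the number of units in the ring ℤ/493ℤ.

448

493 = 17 * 29.
φ(17) = 17 − 1 = 16.
φ(29) = 29 − 1 = 28.
φ(493) = 16 × 28 = 448.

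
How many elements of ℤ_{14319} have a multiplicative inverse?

Prime factorization: 14319 = 3^2 * 37 * 43.
φ(3^2) = 3^2 − 3^1 = 9 − 3 = 6.
φ(37) = 37 − 1 = 36.
φ(43) = 43 − 1 = 42.
φ(14319) = 6 × 36 × 42 = 9072.

9072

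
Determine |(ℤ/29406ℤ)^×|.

First factor: 29406 = 2 · 3 · 13^2 · 29.
φ(2) = 2 − 1 = 1.
φ(3) = 3 − 1 = 2.
φ(13^2) = 13^2 − 13^1 = 169 − 13 = 156.
φ(29) = 29 − 1 = 28.
Since φ is multiplicative, φ(29406) = 1 · 2 · 156 · 28 = 8736.

8736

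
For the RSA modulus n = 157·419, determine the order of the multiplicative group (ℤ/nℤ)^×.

65208

φ(n) = (p − 1)(q − 1) = (157−1)(419−1) = 156·418 = 65208.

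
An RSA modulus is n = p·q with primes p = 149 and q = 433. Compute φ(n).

63936

φ(149) = 149 − 1 = 148.
φ(433) = 433 − 1 = 432.
Multiply: 148 · 432 = 63936.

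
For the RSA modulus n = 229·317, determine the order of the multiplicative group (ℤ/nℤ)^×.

φ(n) = (p − 1)(q − 1) = (229−1)(317−1) = 228·316 = 72048.

72048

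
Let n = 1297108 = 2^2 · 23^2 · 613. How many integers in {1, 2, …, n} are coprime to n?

φ(1297108) = 1297108 · (1 − 1/2) · (1 − 1/23) · (1 − 1/613)
       = 1297108 · 13464/28198 = 619344.

619344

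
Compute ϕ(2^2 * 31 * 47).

2760

φ(5828) = 5828 · (1 − 1/2) · (1 − 1/31) · (1 − 1/47)
       = 5828 · 1380/2914 = 2760.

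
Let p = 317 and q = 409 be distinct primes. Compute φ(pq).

φ(n) = (p − 1)(q − 1) = (317−1)(409−1) = 316·408 = 128928.

128928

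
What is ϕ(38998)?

Factor 38998: 38998 = 2 * 17 * 31 * 37.
φ(38998) = 38998 · (1 − 1/2) · (1 − 1/17) · (1 − 1/31) · (1 − 1/37)
       = 38998 · 17280/38998 = 17280.

17280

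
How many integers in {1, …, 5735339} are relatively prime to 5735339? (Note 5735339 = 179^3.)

5703298

φ(5735339) = 5735339 · (1 − 1/179)
       = 5735339 · 178/179 = 5703298.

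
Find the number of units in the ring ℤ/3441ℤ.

3441 = 3 * 31 * 37.
φ(3) = 3 − 1 = 2.
φ(31) = 31 − 1 = 30.
φ(37) = 37 − 1 = 36.
Multiply: 2 · 30 · 36 = 2160.

2160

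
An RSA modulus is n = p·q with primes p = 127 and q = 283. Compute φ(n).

35532

For distinct primes, φ(pq) = (p−1)(q−1) = 126 × 282 = 35532.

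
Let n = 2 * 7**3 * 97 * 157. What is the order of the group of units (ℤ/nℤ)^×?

4402944

φ(10447094) = 10447094 · (1 − 1/2) · (1 − 1/7) · (1 − 1/97) · (1 − 1/157)
       = 10447094 · 89856/213206 = 4402944.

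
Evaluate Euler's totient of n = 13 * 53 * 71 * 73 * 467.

1465551360

φ(1667697629) = 1667697629 · (1 − 1/13) · (1 − 1/53) · (1 − 1/71) · (1 − 1/73) · (1 − 1/467)
       = 1667697629 · 1465551360/1667697629 = 1465551360.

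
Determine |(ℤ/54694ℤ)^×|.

24640

Prime factorization: 54694 = 2 * 23 * 29 * 41.
φ(54694) = 54694 · (1 − 1/2) · (1 − 1/23) · (1 − 1/29) · (1 − 1/41)
       = 54694 · 24640/54694 = 24640.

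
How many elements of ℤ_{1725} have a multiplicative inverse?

First factor: 1725 = 3 · 5^2 · 23.
φ(1725) = 1725 · (1 − 1/3) · (1 − 1/5) · (1 − 1/23)
       = 1725 · 176/345 = 880.

880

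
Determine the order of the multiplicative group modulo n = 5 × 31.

φ(155) = 155 · (1 − 1/5) · (1 − 1/31)
       = 155 · 120/155 = 120.

120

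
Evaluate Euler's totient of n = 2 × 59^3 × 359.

φ(2) = 2 − 1 = 1.
φ(59^3) = 59^2·(59−1) = 3481·58 = 201898.
φ(359) = 359 − 1 = 358.
Multiply: 1 · 201898 · 358 = 72279484.

72279484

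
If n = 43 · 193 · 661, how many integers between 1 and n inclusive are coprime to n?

φ(43) = 43 − 1 = 42.
φ(193) = 193 − 1 = 192.
φ(661) = 661 − 1 = 660.
Since φ is multiplicative, φ(5485639) = 42 · 192 · 660 = 5322240.

5322240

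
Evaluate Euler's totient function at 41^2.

1640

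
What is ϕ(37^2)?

1332

φ(1369) = 1369 · (1 − 1/37)
       = 1369 · 36/37 = 1332.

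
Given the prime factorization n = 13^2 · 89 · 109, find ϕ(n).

φ(1639469) = 1639469 · (1 − 1/13) · (1 − 1/89) · (1 − 1/109)
       = 1639469 · 114048/126113 = 1482624.

1482624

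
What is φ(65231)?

60480

65231 = 37 × 41 × 43.
φ(37) = 37 − 1 = 36.
φ(41) = 41 − 1 = 40.
φ(43) = 43 − 1 = 42.
φ(65231) = 36 × 40 × 42 = 60480.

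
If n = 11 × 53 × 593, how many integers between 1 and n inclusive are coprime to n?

φ(345719) = 345719 · (1 − 1/11) · (1 − 1/53) · (1 − 1/593)
       = 345719 · 307840/345719 = 307840.

307840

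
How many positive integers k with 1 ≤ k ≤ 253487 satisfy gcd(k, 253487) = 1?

207360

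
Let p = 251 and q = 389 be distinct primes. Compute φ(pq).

φ(97639) = 97639 · (1 − 1/251) · (1 − 1/389)
       = 97639 · 97000/97639 = 97000.

97000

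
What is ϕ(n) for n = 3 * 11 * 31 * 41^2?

984000

φ(3) = 3 − 1 = 2.
φ(11) = 11 − 1 = 10.
φ(31) = 31 − 1 = 30.
φ(41^2) = 41^1·(41−1) = 41·40 = 1640.
Multiply: 2 · 10 · 30 · 1640 = 984000.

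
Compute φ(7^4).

φ(2401) = 2401 · (1 − 1/7)
       = 2401 · 6/7 = 2058.

2058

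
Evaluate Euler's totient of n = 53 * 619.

32136

φ(53) = 53 − 1 = 52.
φ(619) = 619 − 1 = 618.
Multiply: 52 · 618 = 32136.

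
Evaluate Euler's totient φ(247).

216

Factor 247: 247 = 13 × 19.
φ(247) = 247 · (1 − 1/13) · (1 − 1/19)
       = 247 · 216/247 = 216.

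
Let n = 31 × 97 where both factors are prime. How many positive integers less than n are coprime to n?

φ(n) = (p − 1)(q − 1) = (31−1)(97−1) = 30·96 = 2880.

2880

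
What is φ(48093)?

28160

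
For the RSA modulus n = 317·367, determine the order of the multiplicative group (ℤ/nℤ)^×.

115656

φ(n) = (p − 1)(q − 1) = (317−1)(367−1) = 316·366 = 115656.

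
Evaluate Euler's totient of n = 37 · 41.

φ(37) = 37 − 1 = 36.
φ(41) = 41 − 1 = 40.
φ(1517) = 36 × 40 = 1440.

1440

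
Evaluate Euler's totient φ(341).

300

Prime factorization: 341 = 11 × 31.
φ(341) = 341 · (1 − 1/11) · (1 − 1/31)
       = 341 · 300/341 = 300.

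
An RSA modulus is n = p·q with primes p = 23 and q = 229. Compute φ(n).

5016

φ(23) = 23 − 1 = 22.
φ(229) = 229 − 1 = 228.
φ(5267) = 22 × 228 = 5016.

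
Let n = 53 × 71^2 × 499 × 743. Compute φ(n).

95497715040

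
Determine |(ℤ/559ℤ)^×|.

504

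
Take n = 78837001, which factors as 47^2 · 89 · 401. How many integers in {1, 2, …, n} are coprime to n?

76102400

φ(47^2) = 47^1·(47−1) = 47·46 = 2162.
φ(89) = 89 − 1 = 88.
φ(401) = 401 − 1 = 400.
Multiply: 2162 · 88 · 400 = 76102400.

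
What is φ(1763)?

1680

Factor 1763: 1763 = 41 × 43.
φ(41) = 41 − 1 = 40.
φ(43) = 43 − 1 = 42.
Since φ is multiplicative, φ(1763) = 40 · 42 = 1680.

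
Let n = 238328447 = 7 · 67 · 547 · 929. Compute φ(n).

200648448

φ(238328447) = 238328447 · (1 − 1/7) · (1 − 1/67) · (1 − 1/547) · (1 − 1/929)
       = 238328447 · 200648448/238328447 = 200648448.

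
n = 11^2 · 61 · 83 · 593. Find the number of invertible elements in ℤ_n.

φ(11^2) = 11^2 − 11^1 = 121 − 11 = 110.
φ(61) = 61 − 1 = 60.
φ(83) = 83 − 1 = 82.
φ(593) = 593 − 1 = 592.
Since φ is multiplicative, φ(363285439) = 110 · 60 · 82 · 592 = 320390400.

320390400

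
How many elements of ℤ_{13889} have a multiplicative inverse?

12096

First factor: 13889 = 17 × 19 × 43.
φ(13889) = 13889 · (1 − 1/17) · (1 − 1/19) · (1 − 1/43)
       = 13889 · 12096/13889 = 12096.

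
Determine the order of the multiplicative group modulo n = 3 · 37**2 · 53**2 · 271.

φ(3) = 3 − 1 = 2.
φ(37^2) = 37^1·(37−1) = 37·36 = 1332.
φ(53^2) = 53^2 − 53^1 = 2809 − 53 = 2756.
φ(271) = 271 − 1 = 270.
Multiply: 2 · 1332 · 2756 · 270 = 1982335680.

1982335680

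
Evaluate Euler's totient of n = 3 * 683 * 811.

1104840

φ(1661739) = 1661739 · (1 − 1/3) · (1 − 1/683) · (1 − 1/811)
       = 1661739 · 1104840/1661739 = 1104840.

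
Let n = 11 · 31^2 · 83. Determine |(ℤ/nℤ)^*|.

762600

φ(11) = 11 − 1 = 10.
φ(31^2) = 31^1·(31−1) = 31·30 = 930.
φ(83) = 83 − 1 = 82.
Multiply: 10 · 930 · 82 = 762600.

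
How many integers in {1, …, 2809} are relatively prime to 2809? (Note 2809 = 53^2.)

φ(53^2) = 53^1·(53−1) = 53·52 = 2756.

2756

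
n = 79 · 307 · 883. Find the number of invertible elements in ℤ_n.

φ(21415399) = 21415399 · (1 − 1/79) · (1 − 1/307) · (1 − 1/883)
       = 21415399 · 21051576/21415399 = 21051576.

21051576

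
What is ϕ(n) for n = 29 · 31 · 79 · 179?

11662560

φ(12712759) = 12712759 · (1 − 1/29) · (1 − 1/31) · (1 − 1/79) · (1 − 1/179)
       = 12712759 · 11662560/12712759 = 11662560.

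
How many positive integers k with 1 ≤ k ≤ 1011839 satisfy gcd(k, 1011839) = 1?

Prime factorization: 1011839 = 23 · 29 · 37 · 41.
φ(23) = 23 − 1 = 22.
φ(29) = 29 − 1 = 28.
φ(37) = 37 − 1 = 36.
φ(41) = 41 − 1 = 40.
Since φ is multiplicative, φ(1011839) = 22 · 28 · 36 · 40 = 887040.

887040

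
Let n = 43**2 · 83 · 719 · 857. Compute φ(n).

φ(94563756461) = 94563756461 · (1 − 1/43) · (1 − 1/83) · (1 − 1/719) · (1 − 1/857)
       = 94563756461 · 2116709952/2199157127 = 91018527936.

91018527936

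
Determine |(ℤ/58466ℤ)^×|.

26400

58466 = 2 * 23 * 31 * 41.
φ(2) = 2 − 1 = 1.
φ(23) = 23 − 1 = 22.
φ(31) = 31 − 1 = 30.
φ(41) = 41 − 1 = 40.
Multiply: 1 · 22 · 30 · 40 = 26400.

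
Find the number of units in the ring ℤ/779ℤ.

Factor 779: 779 = 19 · 41.
φ(779) = 779 · (1 − 1/19) · (1 − 1/41)
       = 779 · 720/779 = 720.

720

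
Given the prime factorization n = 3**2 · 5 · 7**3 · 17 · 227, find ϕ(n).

φ(59563665) = 59563665 · (1 − 1/3) · (1 − 1/5) · (1 − 1/7) · (1 − 1/17) · (1 − 1/227)
       = 59563665 · 173568/405195 = 25514496.

25514496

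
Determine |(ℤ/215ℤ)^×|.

168

215 = 5 · 43.
φ(5) = 5 − 1 = 4.
φ(43) = 43 − 1 = 42.
Multiply: 4 · 42 = 168.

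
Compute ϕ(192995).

135520

First factor: 192995 = 5 * 11^3 * 29.
φ(5) = 5 − 1 = 4.
φ(11^3) = 11^2·(11−1) = 121·10 = 1210.
φ(29) = 29 − 1 = 28.
Since φ is multiplicative, φ(192995) = 4 · 1210 · 28 = 135520.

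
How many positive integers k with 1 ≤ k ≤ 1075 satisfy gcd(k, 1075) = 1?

First factor: 1075 = 5^2 · 43.
φ(5^2) = 5^1·(5−1) = 5·4 = 20.
φ(43) = 43 − 1 = 42.
Multiply: 20 · 42 = 840.

840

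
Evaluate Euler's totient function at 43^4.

3339294

φ(3418801) = 3418801 · (1 − 1/43)
       = 3418801 · 42/43 = 3339294.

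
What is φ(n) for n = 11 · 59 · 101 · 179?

10324000

φ(11) = 11 − 1 = 10.
φ(59) = 59 − 1 = 58.
φ(101) = 101 − 1 = 100.
φ(179) = 179 − 1 = 178.
Since φ is multiplicative, φ(11733271) = 10 · 58 · 100 · 178 = 10324000.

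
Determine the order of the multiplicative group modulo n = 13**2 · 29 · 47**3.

443849952

φ(508836523) = 508836523 · (1 − 1/13) · (1 − 1/29) · (1 − 1/47)
       = 508836523 · 15456/17719 = 443849952.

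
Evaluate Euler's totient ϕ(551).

504

Prime factorization: 551 = 19 · 29.
φ(551) = 551 · (1 − 1/19) · (1 − 1/29)
       = 551 · 504/551 = 504.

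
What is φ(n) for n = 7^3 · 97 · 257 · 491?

3540418560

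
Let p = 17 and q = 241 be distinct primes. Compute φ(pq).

φ(n) = (p − 1)(q − 1) = (17−1)(241−1) = 16·240 = 3840.

3840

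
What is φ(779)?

720

First factor: 779 = 19 × 41.
φ(779) = 779 · (1 − 1/19) · (1 − 1/41)
       = 779 · 720/779 = 720.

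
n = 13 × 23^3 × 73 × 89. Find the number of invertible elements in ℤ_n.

884860416

φ(13) = 13 − 1 = 12.
φ(23^3) = 23^2·(23−1) = 529·22 = 11638.
φ(73) = 73 − 1 = 72.
φ(89) = 89 − 1 = 88.
φ(1027636987) = 12 × 11638 × 72 × 88 = 884860416.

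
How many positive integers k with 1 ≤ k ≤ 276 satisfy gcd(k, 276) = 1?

88

First factor: 276 = 2^2 × 3 × 23.
φ(276) = 276 · (1 − 1/2) · (1 − 1/3) · (1 − 1/23)
       = 276 · 44/138 = 88.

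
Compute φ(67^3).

φ(300763) = 300763 · (1 − 1/67)
       = 300763 · 66/67 = 296274.

296274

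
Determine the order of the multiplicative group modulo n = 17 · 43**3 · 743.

φ(1004252917) = 1004252917 · (1 − 1/17) · (1 − 1/43) · (1 − 1/743)
       = 1004252917 · 498624/543133 = 921955776.

921955776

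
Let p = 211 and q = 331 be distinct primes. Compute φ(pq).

69300

φ(n) = (p − 1)(q − 1) = (211−1)(331−1) = 210·330 = 69300.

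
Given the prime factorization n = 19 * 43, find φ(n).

φ(817) = 817 · (1 − 1/19) · (1 − 1/43)
       = 817 · 756/817 = 756.

756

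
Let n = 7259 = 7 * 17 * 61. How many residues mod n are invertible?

5760

φ(7259) = 7259 · (1 − 1/7) · (1 − 1/17) · (1 − 1/61)
       = 7259 · 5760/7259 = 5760.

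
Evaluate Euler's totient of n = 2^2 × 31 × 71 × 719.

φ(2^2) = 2^2 − 2^1 = 4 − 2 = 2.
φ(31) = 31 − 1 = 30.
φ(71) = 71 − 1 = 70.
φ(719) = 719 − 1 = 718.
Since φ is multiplicative, φ(6330076) = 2 · 30 · 70 · 718 = 3015600.

3015600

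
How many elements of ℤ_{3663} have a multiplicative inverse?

2160

3663 = 3**2 · 11 · 37.
φ(3^2) = 3^2 − 3^1 = 9 − 3 = 6.
φ(11) = 11 − 1 = 10.
φ(37) = 37 − 1 = 36.
φ(3663) = 6 × 10 × 36 = 2160.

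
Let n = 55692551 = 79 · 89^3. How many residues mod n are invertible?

φ(79) = 79 − 1 = 78.
φ(89^3) = 89^3 − 89^2 = 704969 − 7921 = 697048.
Since φ is multiplicative, φ(55692551) = 78 · 697048 = 54369744.

54369744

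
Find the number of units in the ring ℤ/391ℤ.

First factor: 391 = 17 × 23.
φ(391) = 391 · (1 − 1/17) · (1 − 1/23)
       = 391 · 352/391 = 352.

352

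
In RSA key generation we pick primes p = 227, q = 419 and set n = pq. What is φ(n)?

94468

φ(95113) = 95113 · (1 − 1/227) · (1 − 1/419)
       = 95113 · 94468/95113 = 94468.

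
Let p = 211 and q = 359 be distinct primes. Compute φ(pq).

φ(75749) = 75749 · (1 − 1/211) · (1 − 1/359)
       = 75749 · 75180/75749 = 75180.

75180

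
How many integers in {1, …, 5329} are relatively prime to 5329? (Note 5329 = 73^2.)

5256

φ(73^2) = 73^1·(73−1) = 73·72 = 5256.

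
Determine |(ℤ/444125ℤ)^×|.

288000

444125 = 5**3 · 11 · 17 · 19.
φ(444125) = 444125 · (1 − 1/5) · (1 − 1/11) · (1 − 1/17) · (1 − 1/19)
       = 444125 · 11520/17765 = 288000.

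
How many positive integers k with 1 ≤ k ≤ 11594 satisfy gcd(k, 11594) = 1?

11594 = 2 × 11 × 17 × 31.
φ(2) = 2 − 1 = 1.
φ(11) = 11 − 1 = 10.
φ(17) = 17 − 1 = 16.
φ(31) = 31 − 1 = 30.
Since φ is multiplicative, φ(11594) = 1 · 10 · 16 · 30 = 4800.

4800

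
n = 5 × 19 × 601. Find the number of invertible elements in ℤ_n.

43200

φ(5) = 5 − 1 = 4.
φ(19) = 19 − 1 = 18.
φ(601) = 601 − 1 = 600.
Since φ is multiplicative, φ(57095) = 4 · 18 · 600 = 43200.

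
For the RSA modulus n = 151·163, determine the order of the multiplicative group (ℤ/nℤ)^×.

φ(n) = (p − 1)(q − 1) = (151−1)(163−1) = 150·162 = 24300.

24300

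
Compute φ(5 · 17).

64

φ(5) = 5 − 1 = 4.
φ(17) = 17 − 1 = 16.
Since φ is multiplicative, φ(85) = 4 · 16 = 64.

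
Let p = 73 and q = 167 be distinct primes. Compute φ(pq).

11952

For distinct primes, φ(pq) = (p−1)(q−1) = 72 × 166 = 11952.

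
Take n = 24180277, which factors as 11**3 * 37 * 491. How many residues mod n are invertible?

21344400

φ(11^3) = 11^3 − 11^2 = 1331 − 121 = 1210.
φ(37) = 37 − 1 = 36.
φ(491) = 491 − 1 = 490.
φ(24180277) = 1210 × 36 × 490 = 21344400.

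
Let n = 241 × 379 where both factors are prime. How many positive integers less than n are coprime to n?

φ(91339) = 91339 · (1 − 1/241) · (1 − 1/379)
       = 91339 · 90720/91339 = 90720.

90720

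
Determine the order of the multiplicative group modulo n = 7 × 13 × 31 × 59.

φ(166439) = 166439 · (1 − 1/7) · (1 − 1/13) · (1 − 1/31) · (1 − 1/59)
       = 166439 · 125280/166439 = 125280.

125280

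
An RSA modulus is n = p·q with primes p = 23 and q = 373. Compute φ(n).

φ(n) = (p − 1)(q − 1) = (23−1)(373−1) = 22·372 = 8184.

8184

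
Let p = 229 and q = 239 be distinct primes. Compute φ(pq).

54264

φ(54731) = 54731 · (1 − 1/229) · (1 − 1/239)
       = 54731 · 54264/54731 = 54264.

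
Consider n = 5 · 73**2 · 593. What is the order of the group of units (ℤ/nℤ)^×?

12446208

φ(5) = 5 − 1 = 4.
φ(73^2) = 73^1·(73−1) = 73·72 = 5256.
φ(593) = 593 − 1 = 592.
Since φ is multiplicative, φ(15800485) = 4 · 5256 · 592 = 12446208.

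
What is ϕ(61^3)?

φ(61^3) = 61^3 − 61^2 = 226981 − 3721 = 223260.

223260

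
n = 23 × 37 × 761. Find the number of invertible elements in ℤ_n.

601920

φ(647611) = 647611 · (1 − 1/23) · (1 − 1/37) · (1 − 1/761)
       = 647611 · 601920/647611 = 601920.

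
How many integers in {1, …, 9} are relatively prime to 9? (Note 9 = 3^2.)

6

φ(3^2) = 3^1·(3−1) = 3·2 = 6.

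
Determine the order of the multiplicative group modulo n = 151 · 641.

96000

φ(96791) = 96791 · (1 − 1/151) · (1 − 1/641)
       = 96791 · 96000/96791 = 96000.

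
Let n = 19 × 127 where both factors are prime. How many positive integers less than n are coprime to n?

2268

φ(n) = (p − 1)(q − 1) = (19−1)(127−1) = 18·126 = 2268.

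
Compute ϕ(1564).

First factor: 1564 = 2^2 × 17 × 23.
φ(2^2) = 2^2 − 2^1 = 4 − 2 = 2.
φ(17) = 17 − 1 = 16.
φ(23) = 23 − 1 = 22.
φ(1564) = 2 × 16 × 22 = 704.

704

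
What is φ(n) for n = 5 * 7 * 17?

φ(595) = 595 · (1 − 1/5) · (1 − 1/7) · (1 − 1/17)
       = 595 · 384/595 = 384.

384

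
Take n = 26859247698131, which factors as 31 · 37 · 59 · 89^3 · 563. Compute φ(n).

24538654736640

φ(26859247698131) = 26859247698131 · (1 − 1/31) · (1 − 1/37) · (1 − 1/59) · (1 − 1/89) · (1 − 1/563)
       = 26859247698131 · 3097923840/3390891011 = 24538654736640.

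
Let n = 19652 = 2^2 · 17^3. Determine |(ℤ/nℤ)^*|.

φ(19652) = 19652 · (1 − 1/2) · (1 − 1/17)
       = 19652 · 16/34 = 9248.

9248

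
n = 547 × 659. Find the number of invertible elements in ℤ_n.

359268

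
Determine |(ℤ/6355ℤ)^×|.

First factor: 6355 = 5 · 31 · 41.
φ(6355) = 6355 · (1 − 1/5) · (1 − 1/31) · (1 − 1/41)
       = 6355 · 4800/6355 = 4800.

4800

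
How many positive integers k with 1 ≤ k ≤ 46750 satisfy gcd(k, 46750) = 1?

Factor 46750: 46750 = 2 * 5^3 * 11 * 17.
φ(46750) = 46750 · (1 − 1/2) · (1 − 1/5) · (1 − 1/11) · (1 − 1/17)
       = 46750 · 640/1870 = 16000.

16000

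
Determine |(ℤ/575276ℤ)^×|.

247104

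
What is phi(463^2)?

φ(463^2) = 463^1·(463−1) = 463·462 = 213906.

213906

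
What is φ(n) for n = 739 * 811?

φ(599329) = 599329 · (1 − 1/739) · (1 − 1/811)
       = 599329 · 597780/599329 = 597780.

597780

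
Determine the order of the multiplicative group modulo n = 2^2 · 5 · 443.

3536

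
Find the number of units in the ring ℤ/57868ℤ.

25344

First factor: 57868 = 2^2 * 17 * 23 * 37.
φ(57868) = 57868 · (1 − 1/2) · (1 − 1/17) · (1 − 1/23) · (1 − 1/37)
       = 57868 · 12672/28934 = 25344.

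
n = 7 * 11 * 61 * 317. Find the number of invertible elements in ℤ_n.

1137600

φ(1488949) = 1488949 · (1 − 1/7) · (1 − 1/11) · (1 − 1/61) · (1 − 1/317)
       = 1488949 · 1137600/1488949 = 1137600.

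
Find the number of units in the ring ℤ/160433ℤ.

Prime factorization: 160433 = 7 × 13 × 41 × 43.
φ(160433) = 160433 · (1 − 1/7) · (1 − 1/13) · (1 − 1/41) · (1 − 1/43)
       = 160433 · 120960/160433 = 120960.

120960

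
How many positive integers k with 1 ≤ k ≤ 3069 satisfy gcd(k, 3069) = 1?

1800

Factor 3069: 3069 = 3^2 × 11 × 31.
φ(3^2) = 3^2 − 3^1 = 9 − 3 = 6.
φ(11) = 11 − 1 = 10.
φ(31) = 31 − 1 = 30.
Since φ is multiplicative, φ(3069) = 6 · 10 · 30 = 1800.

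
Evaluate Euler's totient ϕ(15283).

13440

First factor: 15283 = 17 × 29 × 31.
φ(17) = 17 − 1 = 16.
φ(29) = 29 − 1 = 28.
φ(31) = 31 − 1 = 30.
Since φ is multiplicative, φ(15283) = 16 · 28 · 30 = 13440.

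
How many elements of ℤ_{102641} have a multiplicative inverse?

Factor 102641: 102641 = 7 * 11 * 31 * 43.
φ(7) = 7 − 1 = 6.
φ(11) = 11 − 1 = 10.
φ(31) = 31 − 1 = 30.
φ(43) = 43 − 1 = 42.
Since φ is multiplicative, φ(102641) = 6 · 10 · 30 · 42 = 75600.

75600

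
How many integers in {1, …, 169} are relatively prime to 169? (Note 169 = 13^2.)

φ(169) = 169 · (1 − 1/13)
       = 169 · 12/13 = 156.

156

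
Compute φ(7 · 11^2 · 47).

φ(39809) = 39809 · (1 − 1/7) · (1 − 1/11) · (1 − 1/47)
       = 39809 · 2760/3619 = 30360.

30360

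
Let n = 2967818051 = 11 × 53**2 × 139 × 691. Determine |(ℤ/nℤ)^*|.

φ(11) = 11 − 1 = 10.
φ(53^2) = 53^1·(53−1) = 53·52 = 2756.
φ(139) = 139 − 1 = 138.
φ(691) = 691 − 1 = 690.
Multiply: 10 · 2756 · 138 · 690 = 2624263200.

2624263200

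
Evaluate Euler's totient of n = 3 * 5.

8

φ(15) = 15 · (1 − 1/3) · (1 − 1/5)
       = 15 · 8/15 = 8.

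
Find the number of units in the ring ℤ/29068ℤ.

13104

First factor: 29068 = 2**2 · 13**2 · 43.
φ(2^2) = 2^1·(2−1) = 2·1 = 2.
φ(13^2) = 13^2 − 13^1 = 169 − 13 = 156.
φ(43) = 43 − 1 = 42.
Since φ is multiplicative, φ(29068) = 2 · 156 · 42 = 13104.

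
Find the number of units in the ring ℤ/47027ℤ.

43200

Prime factorization: 47027 = 31 · 37 · 41.
φ(47027) = 47027 · (1 − 1/31) · (1 − 1/37) · (1 − 1/41)
       = 47027 · 43200/47027 = 43200.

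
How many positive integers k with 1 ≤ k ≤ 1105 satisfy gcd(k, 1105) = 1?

768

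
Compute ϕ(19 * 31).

540

φ(19) = 19 − 1 = 18.
φ(31) = 31 − 1 = 30.
φ(589) = 18 × 30 = 540.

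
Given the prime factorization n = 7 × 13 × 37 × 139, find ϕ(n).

357696

φ(7) = 7 − 1 = 6.
φ(13) = 13 − 1 = 12.
φ(37) = 37 − 1 = 36.
φ(139) = 139 − 1 = 138.
Since φ is multiplicative, φ(468013) = 6 · 12 · 36 · 138 = 357696.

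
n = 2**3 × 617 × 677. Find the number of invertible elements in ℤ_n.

1665664

φ(2^3) = 2^3 − 2^2 = 8 − 4 = 4.
φ(617) = 617 − 1 = 616.
φ(677) = 677 − 1 = 676.
Multiply: 4 · 616 · 676 = 1665664.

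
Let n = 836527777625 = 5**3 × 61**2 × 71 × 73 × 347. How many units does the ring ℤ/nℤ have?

638245440000

φ(836527777625) = 836527777625 · (1 − 1/5) · (1 − 1/61) · (1 − 1/71) · (1 − 1/73) · (1 − 1/347)
       = 836527777625 · 418521600/548542805 = 638245440000.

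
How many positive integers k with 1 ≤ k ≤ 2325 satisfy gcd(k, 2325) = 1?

1200

Factor 2325: 2325 = 3 * 5^2 * 31.
φ(3) = 3 − 1 = 2.
φ(5^2) = 5^2 − 5^1 = 25 − 5 = 20.
φ(31) = 31 − 1 = 30.
Multiply: 2 · 20 · 30 = 1200.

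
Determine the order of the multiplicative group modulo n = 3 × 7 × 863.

φ(3) = 3 − 1 = 2.
φ(7) = 7 − 1 = 6.
φ(863) = 863 − 1 = 862.
Multiply: 2 · 6 · 862 = 10344.

10344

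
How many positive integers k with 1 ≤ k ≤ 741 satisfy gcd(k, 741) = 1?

741 = 3 × 13 × 19.
φ(3) = 3 − 1 = 2.
φ(13) = 13 − 1 = 12.
φ(19) = 19 − 1 = 18.
Since φ is multiplicative, φ(741) = 2 · 12 · 18 = 432.

432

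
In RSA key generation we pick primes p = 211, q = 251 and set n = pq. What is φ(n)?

φ(52961) = 52961 · (1 − 1/211) · (1 − 1/251)
       = 52961 · 52500/52961 = 52500.

52500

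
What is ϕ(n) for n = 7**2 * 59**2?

143724

φ(170569) = 170569 · (1 − 1/7) · (1 − 1/59)
       = 170569 · 348/413 = 143724.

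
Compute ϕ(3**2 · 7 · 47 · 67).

109296

φ(198387) = 198387 · (1 − 1/3) · (1 − 1/7) · (1 − 1/47) · (1 − 1/67)
       = 198387 · 36432/66129 = 109296.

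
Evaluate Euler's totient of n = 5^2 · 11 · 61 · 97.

φ(1627175) = 1627175 · (1 − 1/5) · (1 − 1/11) · (1 − 1/61) · (1 − 1/97)
       = 1627175 · 230400/325435 = 1152000.

1152000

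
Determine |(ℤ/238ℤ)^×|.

96

238 = 2 · 7 · 17.
φ(2) = 2 − 1 = 1.
φ(7) = 7 − 1 = 6.
φ(17) = 17 − 1 = 16.
Since φ is multiplicative, φ(238) = 1 · 6 · 16 = 96.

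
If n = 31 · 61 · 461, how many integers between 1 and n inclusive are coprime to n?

φ(31) = 31 − 1 = 30.
φ(61) = 61 − 1 = 60.
φ(461) = 461 − 1 = 460.
Since φ is multiplicative, φ(871751) = 30 · 60 · 460 = 828000.

828000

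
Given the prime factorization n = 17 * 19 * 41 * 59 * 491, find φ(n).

327398400

φ(383636467) = 383636467 · (1 − 1/17) · (1 − 1/19) · (1 − 1/41) · (1 − 1/59) · (1 − 1/491)
       = 383636467 · 327398400/383636467 = 327398400.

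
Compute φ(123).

First factor: 123 = 3 · 41.
φ(123) = 123 · (1 − 1/3) · (1 − 1/41)
       = 123 · 80/123 = 80.

80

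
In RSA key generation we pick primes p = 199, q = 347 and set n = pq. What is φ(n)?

φ(n) = (p − 1)(q − 1) = (199−1)(347−1) = 198·346 = 68508.

68508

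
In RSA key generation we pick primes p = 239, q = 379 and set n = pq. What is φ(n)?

89964

φ(pq) = (p−1)(q−1) = 238 · 378 = 89964.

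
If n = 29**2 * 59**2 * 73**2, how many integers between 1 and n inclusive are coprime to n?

14604657984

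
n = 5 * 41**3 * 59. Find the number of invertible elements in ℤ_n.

φ(20331695) = 20331695 · (1 − 1/5) · (1 − 1/41) · (1 − 1/59)
       = 20331695 · 9280/12095 = 15599680.

15599680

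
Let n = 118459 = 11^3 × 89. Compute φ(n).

φ(118459) = 118459 · (1 − 1/11) · (1 − 1/89)
       = 118459 · 880/979 = 106480.

106480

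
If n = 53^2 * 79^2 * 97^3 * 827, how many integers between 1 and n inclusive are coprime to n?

φ(13232034792003299) = 13232034792003299 · (1 − 1/53) · (1 − 1/79) · (1 − 1/97) · (1 − 1/827)
       = 13232034792003299 · 321624576/335876953 = 12670555516190208.

12670555516190208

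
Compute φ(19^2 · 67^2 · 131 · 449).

φ(95317895251) = 95317895251 · (1 − 1/19) · (1 − 1/67) · (1 − 1/131) · (1 − 1/449)
       = 95317895251 · 69189120/74876587 = 88077749760.

88077749760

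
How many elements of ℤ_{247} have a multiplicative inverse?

Prime factorization: 247 = 13 × 19.
φ(13) = 13 − 1 = 12.
φ(19) = 19 − 1 = 18.
φ(247) = 12 × 18 = 216.

216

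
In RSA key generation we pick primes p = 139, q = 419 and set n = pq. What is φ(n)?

φ(n) = (p − 1)(q − 1) = (139−1)(419−1) = 138·418 = 57684.

57684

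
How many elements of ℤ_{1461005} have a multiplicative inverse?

1461005 = 5 * 7 * 13^3 * 19.
φ(1461005) = 1461005 · (1 − 1/5) · (1 − 1/7) · (1 − 1/13) · (1 − 1/19)
       = 1461005 · 5184/8645 = 876096.

876096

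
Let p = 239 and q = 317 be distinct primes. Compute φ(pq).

75208

For distinct primes, φ(pq) = (p−1)(q−1) = 238 × 316 = 75208.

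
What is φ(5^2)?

20

φ(25) = 25 · (1 − 1/5)
       = 25 · 4/5 = 20.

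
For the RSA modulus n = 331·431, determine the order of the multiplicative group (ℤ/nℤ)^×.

141900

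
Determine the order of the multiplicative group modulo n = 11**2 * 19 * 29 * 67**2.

245155680

φ(11^2) = 11^1·(11−1) = 11·10 = 110.
φ(19) = 19 − 1 = 18.
φ(29) = 29 − 1 = 28.
φ(67^2) = 67^2 − 67^1 = 4489 − 67 = 4422.
φ(299286119) = 110 × 18 × 28 × 4422 = 245155680.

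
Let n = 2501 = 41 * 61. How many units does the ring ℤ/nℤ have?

φ(2501) = 2501 · (1 − 1/41) · (1 − 1/61)
       = 2501 · 2400/2501 = 2400.

2400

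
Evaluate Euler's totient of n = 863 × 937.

φ(808631) = 808631 · (1 − 1/863) · (1 − 1/937)
       = 808631 · 806832/808631 = 806832.

806832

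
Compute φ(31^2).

φ(31^2) = 31^2 − 31^1 = 961 − 31 = 930.

930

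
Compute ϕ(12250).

4200

12250 = 2 · 5**3 · 7**2.
φ(12250) = 12250 · (1 − 1/2) · (1 − 1/5) · (1 − 1/7)
       = 12250 · 24/70 = 4200.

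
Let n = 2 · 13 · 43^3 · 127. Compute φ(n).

φ(262532114) = 262532114 · (1 − 1/2) · (1 − 1/13) · (1 − 1/43) · (1 − 1/127)
       = 262532114 · 63504/141986 = 117418896.

117418896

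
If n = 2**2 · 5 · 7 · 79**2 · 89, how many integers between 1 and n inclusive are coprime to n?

φ(2^2) = 2^1·(2−1) = 2·1 = 2.
φ(5) = 5 − 1 = 4.
φ(7) = 7 − 1 = 6.
φ(79^2) = 79^1·(79−1) = 79·78 = 6162.
φ(89) = 89 − 1 = 88.
Multiply: 2 · 4 · 6 · 6162 · 88 = 26028288.

26028288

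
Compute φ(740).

First factor: 740 = 2^2 × 5 × 37.
φ(2^2) = 2^2 − 2^1 = 4 − 2 = 2.
φ(5) = 5 − 1 = 4.
φ(37) = 37 − 1 = 36.
φ(740) = 2 × 4 × 36 = 288.

288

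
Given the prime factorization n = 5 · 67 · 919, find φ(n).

242352

φ(307865) = 307865 · (1 − 1/5) · (1 − 1/67) · (1 − 1/919)
       = 307865 · 242352/307865 = 242352.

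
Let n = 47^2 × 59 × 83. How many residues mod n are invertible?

φ(47^2) = 47^2 − 47^1 = 2209 − 47 = 2162.
φ(59) = 59 − 1 = 58.
φ(83) = 83 − 1 = 82.
Multiply: 2162 · 58 · 82 = 10282472.

10282472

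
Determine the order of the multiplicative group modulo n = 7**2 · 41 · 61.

100800

φ(7^2) = 7^2 − 7^1 = 49 − 7 = 42.
φ(41) = 41 − 1 = 40.
φ(61) = 61 − 1 = 60.
Since φ is multiplicative, φ(122549) = 42 · 40 · 60 = 100800.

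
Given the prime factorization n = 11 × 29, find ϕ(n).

280

φ(11) = 11 − 1 = 10.
φ(29) = 29 − 1 = 28.
Multiply: 10 · 28 = 280.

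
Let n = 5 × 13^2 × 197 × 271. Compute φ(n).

φ(45112015) = 45112015 · (1 − 1/5) · (1 − 1/13) · (1 − 1/197) · (1 − 1/271)
       = 45112015 · 2540160/3470155 = 33022080.

33022080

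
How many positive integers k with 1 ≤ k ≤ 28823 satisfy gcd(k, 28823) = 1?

25920

First factor: 28823 = 19 * 37 * 41.
φ(19) = 19 − 1 = 18.
φ(37) = 37 − 1 = 36.
φ(41) = 41 − 1 = 40.
φ(28823) = 18 × 36 × 40 = 25920.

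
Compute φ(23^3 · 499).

5795724

φ(23^3) = 23^2·(23−1) = 529·22 = 11638.
φ(499) = 499 − 1 = 498.
φ(6071333) = 11638 × 498 = 5795724.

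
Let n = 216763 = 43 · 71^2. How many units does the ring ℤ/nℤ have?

φ(216763) = 216763 · (1 − 1/43) · (1 − 1/71)
       = 216763 · 2940/3053 = 208740.

208740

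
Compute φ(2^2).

φ(4) = 4 · (1 − 1/2)
       = 4 · 1/2 = 2.

2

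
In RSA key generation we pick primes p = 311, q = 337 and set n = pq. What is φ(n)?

φ(311) = 311 − 1 = 310.
φ(337) = 337 − 1 = 336.
Since φ is multiplicative, φ(104807) = 310 · 336 = 104160.

104160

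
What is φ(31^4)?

893730

φ(923521) = 923521 · (1 − 1/31)
       = 923521 · 30/31 = 893730.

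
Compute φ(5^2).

20

φ(5^2) = 5^1·(5−1) = 5·4 = 20.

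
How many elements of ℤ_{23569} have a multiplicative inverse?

18144

23569 = 7^2 × 13 × 37.
φ(7^2) = 7^1·(7−1) = 7·6 = 42.
φ(13) = 13 − 1 = 12.
φ(37) = 37 − 1 = 36.
Since φ is multiplicative, φ(23569) = 42 · 12 · 36 = 18144.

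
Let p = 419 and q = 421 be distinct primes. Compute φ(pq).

175560

φ(419) = 419 − 1 = 418.
φ(421) = 421 − 1 = 420.
Since φ is multiplicative, φ(176399) = 418 · 420 = 175560.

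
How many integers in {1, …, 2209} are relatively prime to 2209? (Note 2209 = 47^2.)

2162

φ(2209) = 2209 · (1 − 1/47)
       = 2209 · 46/47 = 2162.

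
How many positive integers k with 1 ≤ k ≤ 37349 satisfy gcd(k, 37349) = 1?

Prime factorization: 37349 = 13^3 · 17.
φ(37349) = 37349 · (1 − 1/13) · (1 − 1/17)
       = 37349 · 192/221 = 32448.

32448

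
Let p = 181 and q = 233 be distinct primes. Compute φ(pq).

φ(181) = 181 − 1 = 180.
φ(233) = 233 − 1 = 232.
Multiply: 180 · 232 = 41760.

41760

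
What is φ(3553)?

Factor 3553: 3553 = 11 * 17 * 19.
φ(3553) = 3553 · (1 − 1/11) · (1 − 1/17) · (1 − 1/19)
       = 3553 · 2880/3553 = 2880.

2880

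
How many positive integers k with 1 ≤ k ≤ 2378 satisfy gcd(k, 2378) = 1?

1120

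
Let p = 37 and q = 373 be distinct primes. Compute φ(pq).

13392

φ(n) = (p − 1)(q − 1) = (37−1)(373−1) = 36·372 = 13392.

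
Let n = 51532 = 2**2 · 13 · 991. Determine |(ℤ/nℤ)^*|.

φ(51532) = 51532 · (1 − 1/2) · (1 − 1/13) · (1 − 1/991)
       = 51532 · 11880/25766 = 23760.

23760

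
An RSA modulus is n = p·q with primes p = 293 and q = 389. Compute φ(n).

φ(113977) = 113977 · (1 − 1/293) · (1 − 1/389)
       = 113977 · 113296/113977 = 113296.

113296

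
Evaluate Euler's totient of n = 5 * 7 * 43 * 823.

828576

φ(1238615) = 1238615 · (1 − 1/5) · (1 − 1/7) · (1 − 1/43) · (1 − 1/823)
       = 1238615 · 828576/1238615 = 828576.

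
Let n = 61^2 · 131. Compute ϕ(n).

475800

φ(61^2) = 61^1·(61−1) = 61·60 = 3660.
φ(131) = 131 − 1 = 130.
Multiply: 3660 · 130 = 475800.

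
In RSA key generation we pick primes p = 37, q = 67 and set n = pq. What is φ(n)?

φ(2479) = 2479 · (1 − 1/37) · (1 − 1/67)
       = 2479 · 2376/2479 = 2376.

2376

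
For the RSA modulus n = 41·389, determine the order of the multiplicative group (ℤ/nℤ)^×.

φ(pq) = (p−1)(q−1) = 40 · 388 = 15520.

15520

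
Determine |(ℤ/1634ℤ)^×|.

1634 = 2 × 19 × 43.
φ(1634) = 1634 · (1 − 1/2) · (1 − 1/19) · (1 − 1/43)
       = 1634 · 756/1634 = 756.

756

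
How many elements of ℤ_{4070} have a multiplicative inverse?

First factor: 4070 = 2 × 5 × 11 × 37.
φ(4070) = 4070 · (1 − 1/2) · (1 − 1/5) · (1 − 1/11) · (1 − 1/37)
       = 4070 · 1440/4070 = 1440.

1440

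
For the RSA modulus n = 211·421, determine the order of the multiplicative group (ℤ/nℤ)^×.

88200

φ(88831) = 88831 · (1 − 1/211) · (1 − 1/421)
       = 88831 · 88200/88831 = 88200.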